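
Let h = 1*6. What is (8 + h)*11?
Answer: 154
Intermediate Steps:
h = 6
(8 + h)*11 = (8 + 6)*11 = 14*11 = 154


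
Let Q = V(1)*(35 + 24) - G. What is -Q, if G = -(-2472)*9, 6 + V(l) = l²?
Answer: 22543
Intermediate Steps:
V(l) = -6 + l²
G = 22248 (G = -1*(-22248) = 22248)
Q = -22543 (Q = (-6 + 1²)*(35 + 24) - 1*22248 = (-6 + 1)*59 - 22248 = -5*59 - 22248 = -295 - 22248 = -22543)
-Q = -1*(-22543) = 22543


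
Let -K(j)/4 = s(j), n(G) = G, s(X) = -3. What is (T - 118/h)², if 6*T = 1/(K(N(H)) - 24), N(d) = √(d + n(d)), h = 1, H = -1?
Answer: 72199009/5184 ≈ 13927.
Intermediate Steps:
N(d) = √2*√d (N(d) = √(d + d) = √(2*d) = √2*√d)
K(j) = 12 (K(j) = -4*(-3) = 12)
T = -1/72 (T = 1/(6*(12 - 24)) = (⅙)/(-12) = (⅙)*(-1/12) = -1/72 ≈ -0.013889)
(T - 118/h)² = (-1/72 - 118/1)² = (-1/72 - 118*1)² = (-1/72 - 118)² = (-8497/72)² = 72199009/5184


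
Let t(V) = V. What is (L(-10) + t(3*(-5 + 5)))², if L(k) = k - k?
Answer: 0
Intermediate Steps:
L(k) = 0
(L(-10) + t(3*(-5 + 5)))² = (0 + 3*(-5 + 5))² = (0 + 3*0)² = (0 + 0)² = 0² = 0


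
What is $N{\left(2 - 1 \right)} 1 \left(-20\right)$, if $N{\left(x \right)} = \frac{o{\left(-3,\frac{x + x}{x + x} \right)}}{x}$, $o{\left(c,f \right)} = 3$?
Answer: $-60$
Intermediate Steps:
$N{\left(x \right)} = \frac{3}{x}$
$N{\left(2 - 1 \right)} 1 \left(-20\right) = \frac{3}{2 - 1} \cdot 1 \left(-20\right) = \frac{3}{1} \cdot 1 \left(-20\right) = 3 \cdot 1 \cdot 1 \left(-20\right) = 3 \cdot 1 \left(-20\right) = 3 \left(-20\right) = -60$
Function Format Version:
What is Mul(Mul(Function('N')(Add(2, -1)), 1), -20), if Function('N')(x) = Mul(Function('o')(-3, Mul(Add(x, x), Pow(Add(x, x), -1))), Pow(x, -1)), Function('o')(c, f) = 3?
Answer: -60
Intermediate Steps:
Function('N')(x) = Mul(3, Pow(x, -1))
Mul(Mul(Function('N')(Add(2, -1)), 1), -20) = Mul(Mul(Mul(3, Pow(Add(2, -1), -1)), 1), -20) = Mul(Mul(Mul(3, Pow(1, -1)), 1), -20) = Mul(Mul(Mul(3, 1), 1), -20) = Mul(Mul(3, 1), -20) = Mul(3, -20) = -60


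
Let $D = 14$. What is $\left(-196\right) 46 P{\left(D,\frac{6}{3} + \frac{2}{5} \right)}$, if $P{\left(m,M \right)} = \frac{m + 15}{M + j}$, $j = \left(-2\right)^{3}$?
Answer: $46690$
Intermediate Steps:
$j = -8$
$P{\left(m,M \right)} = \frac{15 + m}{-8 + M}$ ($P{\left(m,M \right)} = \frac{m + 15}{M - 8} = \frac{15 + m}{-8 + M}$)
$\left(-196\right) 46 P{\left(D,\frac{6}{3} + \frac{2}{5} \right)} = \left(-196\right) 46 \frac{15 + 14}{-8 + \left(\frac{6}{3} + \frac{2}{5}\right)} = - 9016 \frac{1}{-8 + \left(6 \cdot \frac{1}{3} + 2 \cdot \frac{1}{5}\right)} 29 = - 9016 \frac{1}{-8 + \left(2 + \frac{2}{5}\right)} 29 = - 9016 \frac{1}{-8 + \frac{12}{5}} \cdot 29 = - 9016 \frac{1}{- \frac{28}{5}} \cdot 29 = - 9016 \left(\left(- \frac{5}{28}\right) 29\right) = \left(-9016\right) \left(- \frac{145}{28}\right) = 46690$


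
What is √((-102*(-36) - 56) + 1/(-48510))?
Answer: √19295337490/2310 ≈ 60.133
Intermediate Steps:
√((-102*(-36) - 56) + 1/(-48510)) = √((3672 - 56) - 1/48510) = √(3616 - 1/48510) = √(175412159/48510) = √19295337490/2310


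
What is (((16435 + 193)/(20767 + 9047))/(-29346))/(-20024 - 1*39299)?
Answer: 4157/12975744171753 ≈ 3.2037e-10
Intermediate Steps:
(((16435 + 193)/(20767 + 9047))/(-29346))/(-20024 - 1*39299) = ((16628/29814)*(-1/29346))/(-20024 - 39299) = ((16628*(1/29814))*(-1/29346))/(-59323) = ((8314/14907)*(-1/29346))*(-1/59323) = -4157/218730411*(-1/59323) = 4157/12975744171753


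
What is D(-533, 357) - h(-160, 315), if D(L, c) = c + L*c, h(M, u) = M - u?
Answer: -189449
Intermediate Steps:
D(-533, 357) - h(-160, 315) = 357*(1 - 533) - (-160 - 1*315) = 357*(-532) - (-160 - 315) = -189924 - 1*(-475) = -189924 + 475 = -189449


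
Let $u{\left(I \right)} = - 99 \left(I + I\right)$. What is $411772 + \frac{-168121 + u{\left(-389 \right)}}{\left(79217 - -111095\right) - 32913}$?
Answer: $\frac{64812409929}{157399} \approx 4.1177 \cdot 10^{5}$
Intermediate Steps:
$u{\left(I \right)} = - 198 I$ ($u{\left(I \right)} = - 99 \cdot 2 I = - 198 I$)
$411772 + \frac{-168121 + u{\left(-389 \right)}}{\left(79217 - -111095\right) - 32913} = 411772 + \frac{-168121 - -77022}{\left(79217 - -111095\right) - 32913} = 411772 + \frac{-168121 + 77022}{\left(79217 + 111095\right) - 32913} = 411772 - \frac{91099}{190312 - 32913} = 411772 - \frac{91099}{157399} = \frac{64812409929}{157399}$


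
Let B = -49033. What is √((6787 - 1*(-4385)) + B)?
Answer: I*√37861 ≈ 194.58*I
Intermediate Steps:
√((6787 - 1*(-4385)) + B) = √((6787 - 1*(-4385)) - 49033) = √((6787 + 4385) - 49033) = √(11172 - 49033) = √(-37861) = I*√37861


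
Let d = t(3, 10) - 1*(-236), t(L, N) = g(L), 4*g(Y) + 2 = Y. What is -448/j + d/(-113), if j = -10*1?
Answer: 96523/2260 ≈ 42.709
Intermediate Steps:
g(Y) = -½ + Y/4
t(L, N) = -½ + L/4
d = 945/4 (d = (-½ + (¼)*3) - 1*(-236) = (-½ + ¾) + 236 = ¼ + 236 = 945/4 ≈ 236.25)
j = -10
-448/j + d/(-113) = -448/(-10) + (945/4)/(-113) = -448*(-⅒) + (945/4)*(-1/113) = 224/5 - 945/452 = 96523/2260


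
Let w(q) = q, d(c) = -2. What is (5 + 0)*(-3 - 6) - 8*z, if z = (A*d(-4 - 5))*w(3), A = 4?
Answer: 147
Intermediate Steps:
z = -24 (z = (4*(-2))*3 = -8*3 = -24)
(5 + 0)*(-3 - 6) - 8*z = (5 + 0)*(-3 - 6) - 8*(-24) = 5*(-9) + 192 = -45 + 192 = 147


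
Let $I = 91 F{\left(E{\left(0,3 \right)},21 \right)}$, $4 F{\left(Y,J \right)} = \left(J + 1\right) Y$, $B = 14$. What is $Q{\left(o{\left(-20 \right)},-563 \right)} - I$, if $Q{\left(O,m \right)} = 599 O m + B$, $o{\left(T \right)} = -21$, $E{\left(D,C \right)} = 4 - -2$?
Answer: $7078988$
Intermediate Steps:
$E{\left(D,C \right)} = 6$ ($E{\left(D,C \right)} = 4 + 2 = 6$)
$F{\left(Y,J \right)} = \frac{Y \left(1 + J\right)}{4}$ ($F{\left(Y,J \right)} = \frac{\left(J + 1\right) Y}{4} = \frac{\left(1 + J\right) Y}{4} = \frac{Y \left(1 + J\right)}{4}$)
$Q{\left(O,m \right)} = 14 + 599 O m$ ($Q{\left(O,m \right)} = 599 O m + 14 = 14 + 599 O m$)
$I = 3003$ ($I = 91 \cdot \frac{1}{4} \cdot 6 \left(1 + 21\right) = 91 \cdot \frac{1}{4} \cdot 6 \cdot 22 = 91 \cdot 33 = 3003$)
$Q{\left(o{\left(-20 \right)},-563 \right)} - I = \left(14 + 599 \left(-21\right) \left(-563\right)\right) - 3003 = \left(14 + 7081977\right) - 3003 = 7081991 - 3003 = 7078988$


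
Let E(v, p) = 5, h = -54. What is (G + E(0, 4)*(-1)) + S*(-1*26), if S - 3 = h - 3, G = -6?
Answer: 1393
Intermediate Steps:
S = -54 (S = 3 + (-54 - 3) = 3 - 57 = -54)
(G + E(0, 4)*(-1)) + S*(-1*26) = (-6 + 5*(-1)) - (-54)*26 = (-6 - 5) - 54*(-26) = -11 + 1404 = 1393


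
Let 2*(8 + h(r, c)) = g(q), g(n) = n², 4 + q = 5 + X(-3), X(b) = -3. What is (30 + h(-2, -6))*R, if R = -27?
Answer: -648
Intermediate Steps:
q = -2 (q = -4 + (5 - 3) = -4 + 2 = -2)
h(r, c) = -6 (h(r, c) = -8 + (½)*(-2)² = -8 + (½)*4 = -8 + 2 = -6)
(30 + h(-2, -6))*R = (30 - 6)*(-27) = 24*(-27) = -648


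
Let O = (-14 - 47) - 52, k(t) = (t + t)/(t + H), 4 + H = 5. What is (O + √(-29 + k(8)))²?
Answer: 114676/9 - 1582*I*√5/3 ≈ 12742.0 - 1179.2*I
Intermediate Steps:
H = 1 (H = -4 + 5 = 1)
k(t) = 2*t/(1 + t) (k(t) = (t + t)/(t + 1) = (2*t)/(1 + t) = 2*t/(1 + t))
O = -113 (O = -61 - 52 = -113)
(O + √(-29 + k(8)))² = (-113 + √(-29 + 2*8/(1 + 8)))² = (-113 + √(-29 + 2*8/9))² = (-113 + √(-29 + 2*8*(⅑)))² = (-113 + √(-29 + 16/9))² = (-113 + √(-245/9))² = (-113 + 7*I*√5/3)²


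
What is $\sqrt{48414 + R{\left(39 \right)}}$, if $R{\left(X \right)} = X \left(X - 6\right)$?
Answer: $\sqrt{49701} \approx 222.94$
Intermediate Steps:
$R{\left(X \right)} = X \left(-6 + X\right)$
$\sqrt{48414 + R{\left(39 \right)}} = \sqrt{48414 + 39 \left(-6 + 39\right)} = \sqrt{48414 + 39 \cdot 33} = \sqrt{48414 + 1287} = \sqrt{49701}$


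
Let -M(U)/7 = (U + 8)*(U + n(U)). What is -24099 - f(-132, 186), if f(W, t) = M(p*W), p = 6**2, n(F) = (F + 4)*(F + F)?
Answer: -1498352954019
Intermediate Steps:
n(F) = 2*F*(4 + F) (n(F) = (4 + F)*(2*F) = 2*F*(4 + F))
p = 36
M(U) = -7*(8 + U)*(U + 2*U*(4 + U)) (M(U) = -7*(U + 8)*(U + 2*U*(4 + U)) = -7*(8 + U)*(U + 2*U*(4 + U)))
f(W, t) = 252*W*(-72 - 2592*W**2 - 900*W) (f(W, t) = 7*(36*W)*(-72 - 900*W - 2*1296*W**2) = 7*(36*W)*(-72 - 900*W - 2592*W**2) = 7*(36*W)*(-72 - 2592*W**2 - 900*W) = 252*W*(-72 - 2592*W**2 - 900*W))
-24099 - f(-132, 186) = -24099 - 9072*(-132)*(-2 - 72*(-132)**2 - 25*(-132)) = -24099 - 9072*(-132)*(-2 - 72*17424 + 3300) = -24099 - 9072*(-132)*(-2 - 1254528 + 3300) = -24099 - 9072*(-132)*(-1251230) = -24099 - 1*1498352929920 = -24099 - 1498352929920 = -1498352954019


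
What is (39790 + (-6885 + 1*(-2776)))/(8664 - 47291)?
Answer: -30129/38627 ≈ -0.78000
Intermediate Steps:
(39790 + (-6885 + 1*(-2776)))/(8664 - 47291) = (39790 + (-6885 - 2776))/(-38627) = (39790 - 9661)*(-1/38627) = 30129*(-1/38627) = -30129/38627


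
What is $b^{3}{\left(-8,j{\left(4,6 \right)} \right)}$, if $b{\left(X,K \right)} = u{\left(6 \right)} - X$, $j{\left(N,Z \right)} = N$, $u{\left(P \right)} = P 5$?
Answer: $54872$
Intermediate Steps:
$u{\left(P \right)} = 5 P$
$b{\left(X,K \right)} = 30 - X$ ($b{\left(X,K \right)} = 5 \cdot 6 - X = 30 - X$)
$b^{3}{\left(-8,j{\left(4,6 \right)} \right)} = \left(30 - -8\right)^{3} = \left(30 + 8\right)^{3} = 38^{3} = 54872$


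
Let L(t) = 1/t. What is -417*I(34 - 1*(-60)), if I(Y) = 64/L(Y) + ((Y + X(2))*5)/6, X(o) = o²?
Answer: -2542727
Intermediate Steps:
I(Y) = 10/3 + 389*Y/6 (I(Y) = 64/(1/Y) + ((Y + 2²)*5)/6 = 64*Y + ((Y + 4)*5)*(⅙) = 64*Y + ((4 + Y)*5)*(⅙) = 64*Y + (20 + 5*Y)*(⅙) = 64*Y + (10/3 + 5*Y/6) = 10/3 + 389*Y/6)
-417*I(34 - 1*(-60)) = -417*(10/3 + 389*(34 - 1*(-60))/6) = -417*(10/3 + 389*(34 + 60)/6) = -417*(10/3 + (389/6)*94) = -417*(10/3 + 18283/3) = -417*18293/3 = -2542727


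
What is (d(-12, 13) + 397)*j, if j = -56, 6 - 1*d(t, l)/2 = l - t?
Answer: -20104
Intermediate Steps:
d(t, l) = 12 - 2*l + 2*t (d(t, l) = 12 - 2*(l - t) = 12 + (-2*l + 2*t) = 12 - 2*l + 2*t)
(d(-12, 13) + 397)*j = ((12 - 2*13 + 2*(-12)) + 397)*(-56) = ((12 - 26 - 24) + 397)*(-56) = (-38 + 397)*(-56) = 359*(-56) = -20104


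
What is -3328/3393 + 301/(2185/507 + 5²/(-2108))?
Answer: 82786654036/1198852605 ≈ 69.055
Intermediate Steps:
-3328/3393 + 301/(2185/507 + 5²/(-2108)) = -3328*1/3393 + 301/(2185*(1/507) + 25*(-1/2108)) = -256/261 + 301/(2185/507 - 25/2108) = -256/261 + 301/(4593305/1068756) = -256/261 + 301*(1068756/4593305) = -256/261 + 321695556/4593305 = 82786654036/1198852605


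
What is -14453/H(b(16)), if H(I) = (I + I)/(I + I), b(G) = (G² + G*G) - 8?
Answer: -14453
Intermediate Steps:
b(G) = -8 + 2*G² (b(G) = (G² + G²) - 8 = 2*G² - 8 = -8 + 2*G²)
H(I) = 1 (H(I) = (2*I)/((2*I)) = (2*I)*(1/(2*I)) = 1)
-14453/H(b(16)) = -14453/1 = -14453*1 = -14453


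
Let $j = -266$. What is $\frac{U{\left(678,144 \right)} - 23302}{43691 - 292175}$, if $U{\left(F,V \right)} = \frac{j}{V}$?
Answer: $\frac{1677877}{17890848} \approx 0.093784$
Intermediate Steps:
$U{\left(F,V \right)} = - \frac{266}{V}$
$\frac{U{\left(678,144 \right)} - 23302}{43691 - 292175} = \frac{- \frac{266}{144} - 23302}{43691 - 292175} = \frac{\left(-266\right) \frac{1}{144} - 23302}{-248484} = \left(- \frac{133}{72} - 23302\right) \left(- \frac{1}{248484}\right) = \left(- \frac{1677877}{72}\right) \left(- \frac{1}{248484}\right) = \frac{1677877}{17890848}$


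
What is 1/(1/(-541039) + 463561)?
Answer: 541039/250804579878 ≈ 2.1572e-6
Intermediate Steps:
1/(1/(-541039) + 463561) = 1/(-1/541039 + 463561) = 1/(250804579878/541039) = 541039/250804579878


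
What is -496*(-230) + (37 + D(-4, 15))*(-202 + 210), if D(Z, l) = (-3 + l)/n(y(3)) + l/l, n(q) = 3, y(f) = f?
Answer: 114416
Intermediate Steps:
D(Z, l) = l/3 (D(Z, l) = (-3 + l)/3 + l/l = (-3 + l)*(1/3) + 1 = (-1 + l/3) + 1 = l/3)
-496*(-230) + (37 + D(-4, 15))*(-202 + 210) = -496*(-230) + (37 + (1/3)*15)*(-202 + 210) = 114080 + (37 + 5)*8 = 114080 + 42*8 = 114080 + 336 = 114416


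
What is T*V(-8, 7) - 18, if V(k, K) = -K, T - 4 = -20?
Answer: 94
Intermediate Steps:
T = -16 (T = 4 - 20 = -16)
T*V(-8, 7) - 18 = -(-16)*7 - 18 = -16*(-7) - 18 = 112 - 18 = 94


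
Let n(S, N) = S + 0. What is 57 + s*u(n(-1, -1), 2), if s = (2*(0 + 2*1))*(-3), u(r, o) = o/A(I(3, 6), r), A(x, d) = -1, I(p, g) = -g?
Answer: 81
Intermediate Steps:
n(S, N) = S
u(r, o) = -o (u(r, o) = o/(-1) = o*(-1) = -o)
s = -12 (s = (2*(0 + 2))*(-3) = (2*2)*(-3) = 4*(-3) = -12)
57 + s*u(n(-1, -1), 2) = 57 - (-12)*2 = 57 - 12*(-2) = 57 + 24 = 81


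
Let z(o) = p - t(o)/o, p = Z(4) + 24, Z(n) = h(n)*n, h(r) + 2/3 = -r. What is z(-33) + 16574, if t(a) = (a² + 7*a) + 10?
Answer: 182662/11 ≈ 16606.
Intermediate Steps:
h(r) = -⅔ - r
t(a) = 10 + a² + 7*a
Z(n) = n*(-⅔ - n) (Z(n) = (-⅔ - n)*n = n*(-⅔ - n))
p = 16/3 (p = -⅓*4*(2 + 3*4) + 24 = -⅓*4*(2 + 12) + 24 = -⅓*4*14 + 24 = -56/3 + 24 = 16/3 ≈ 5.3333)
z(o) = 16/3 - (10 + o² + 7*o)/o
z(-33) + 16574 = (-5/3 - 1*(-33) - 10/(-33)) + 16574 = (-5/3 + 33 - 10*(-1/33)) + 16574 = (-5/3 + 33 + 10/33) + 16574 = 348/11 + 16574 = 182662/11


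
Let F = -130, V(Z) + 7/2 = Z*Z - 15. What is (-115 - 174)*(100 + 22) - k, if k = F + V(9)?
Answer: -70381/2 ≈ -35191.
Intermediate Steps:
V(Z) = -37/2 + Z² (V(Z) = -7/2 + (Z*Z - 15) = -7/2 + (Z² - 15) = -7/2 + (-15 + Z²) = -37/2 + Z²)
k = -135/2 (k = -130 + (-37/2 + 9²) = -130 + (-37/2 + 81) = -130 + 125/2 = -135/2 ≈ -67.500)
(-115 - 174)*(100 + 22) - k = (-115 - 174)*(100 + 22) - 1*(-135/2) = -289*122 + 135/2 = -35258 + 135/2 = -70381/2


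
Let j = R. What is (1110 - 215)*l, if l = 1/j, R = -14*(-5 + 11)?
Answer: -895/84 ≈ -10.655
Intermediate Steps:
R = -84 (R = -14*6 = -84)
j = -84
l = -1/84 (l = 1/(-84) = -1/84 ≈ -0.011905)
(1110 - 215)*l = (1110 - 215)*(-1/84) = 895*(-1/84) = -895/84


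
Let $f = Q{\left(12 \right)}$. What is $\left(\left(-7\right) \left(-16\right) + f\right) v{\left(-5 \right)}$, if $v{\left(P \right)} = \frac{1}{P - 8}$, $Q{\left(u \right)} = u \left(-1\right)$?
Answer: $- \frac{100}{13} \approx -7.6923$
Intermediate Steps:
$Q{\left(u \right)} = - u$
$v{\left(P \right)} = \frac{1}{-8 + P}$
$f = -12$ ($f = \left(-1\right) 12 = -12$)
$\left(\left(-7\right) \left(-16\right) + f\right) v{\left(-5 \right)} = \frac{\left(-7\right) \left(-16\right) - 12}{-8 - 5} = \frac{112 - 12}{-13} = 100 \left(- \frac{1}{13}\right) = - \frac{100}{13}$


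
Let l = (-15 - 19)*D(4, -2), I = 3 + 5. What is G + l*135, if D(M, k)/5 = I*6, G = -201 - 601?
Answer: -1102402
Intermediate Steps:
G = -802
I = 8
D(M, k) = 240 (D(M, k) = 5*(8*6) = 5*48 = 240)
l = -8160 (l = (-15 - 19)*240 = -34*240 = -8160)
G + l*135 = -802 - 8160*135 = -802 - 1101600 = -1102402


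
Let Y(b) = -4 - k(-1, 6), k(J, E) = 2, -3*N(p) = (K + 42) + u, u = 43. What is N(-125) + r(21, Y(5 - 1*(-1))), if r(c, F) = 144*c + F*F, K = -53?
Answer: 9148/3 ≈ 3049.3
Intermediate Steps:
N(p) = -32/3 (N(p) = -((-53 + 42) + 43)/3 = -(-11 + 43)/3 = -⅓*32 = -32/3)
Y(b) = -6 (Y(b) = -4 - 1*2 = -4 - 2 = -6)
r(c, F) = F² + 144*c (r(c, F) = 144*c + F² = F² + 144*c)
N(-125) + r(21, Y(5 - 1*(-1))) = -32/3 + ((-6)² + 144*21) = -32/3 + (36 + 3024) = -32/3 + 3060 = 9148/3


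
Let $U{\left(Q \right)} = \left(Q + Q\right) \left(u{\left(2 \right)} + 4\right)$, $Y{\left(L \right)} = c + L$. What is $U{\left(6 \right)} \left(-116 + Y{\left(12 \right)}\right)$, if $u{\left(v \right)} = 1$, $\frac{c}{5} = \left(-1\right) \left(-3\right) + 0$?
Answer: $-5340$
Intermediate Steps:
$c = 15$ ($c = 5 \left(\left(-1\right) \left(-3\right) + 0\right) = 5 \left(3 + 0\right) = 5 \cdot 3 = 15$)
$Y{\left(L \right)} = 15 + L$
$U{\left(Q \right)} = 10 Q$ ($U{\left(Q \right)} = \left(Q + Q\right) \left(1 + 4\right) = 2 Q 5 = 10 Q$)
$U{\left(6 \right)} \left(-116 + Y{\left(12 \right)}\right) = 10 \cdot 6 \left(-116 + \left(15 + 12\right)\right) = 60 \left(-116 + 27\right) = 60 \left(-89\right) = -5340$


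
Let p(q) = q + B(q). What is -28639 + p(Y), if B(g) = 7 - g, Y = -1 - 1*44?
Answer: -28632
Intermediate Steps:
Y = -45 (Y = -1 - 44 = -45)
p(q) = 7 (p(q) = q + (7 - q) = 7)
-28639 + p(Y) = -28639 + 7 = -28632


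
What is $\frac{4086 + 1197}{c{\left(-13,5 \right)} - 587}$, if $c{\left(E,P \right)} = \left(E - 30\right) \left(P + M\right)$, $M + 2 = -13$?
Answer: $- \frac{5283}{157} \approx -33.65$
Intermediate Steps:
$M = -15$ ($M = -2 - 13 = -15$)
$c{\left(E,P \right)} = \left(-30 + E\right) \left(-15 + P\right)$ ($c{\left(E,P \right)} = \left(E - 30\right) \left(P - 15\right) = \left(-30 + E\right) \left(-15 + P\right)$)
$\frac{4086 + 1197}{c{\left(-13,5 \right)} - 587} = \frac{4086 + 1197}{\left(450 - 150 - -195 - 65\right) - 587} = \frac{5283}{\left(450 - 150 + 195 - 65\right) - 587} = \frac{5283}{430 - 587} = \frac{5283}{-157} = 5283 \left(- \frac{1}{157}\right) = - \frac{5283}{157}$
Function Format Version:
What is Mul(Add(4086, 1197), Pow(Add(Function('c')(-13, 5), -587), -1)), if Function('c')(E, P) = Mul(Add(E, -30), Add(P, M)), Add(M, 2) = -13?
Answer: Rational(-5283, 157) ≈ -33.650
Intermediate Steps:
M = -15 (M = Add(-2, -13) = -15)
Function('c')(E, P) = Mul(Add(-30, E), Add(-15, P)) (Function('c')(E, P) = Mul(Add(E, -30), Add(P, -15)) = Mul(Add(-30, E), Add(-15, P)))
Mul(Add(4086, 1197), Pow(Add(Function('c')(-13, 5), -587), -1)) = Mul(Add(4086, 1197), Pow(Add(Add(450, Mul(-30, 5), Mul(-15, -13), Mul(-13, 5)), -587), -1)) = Mul(5283, Pow(Add(Add(450, -150, 195, -65), -587), -1)) = Mul(5283, Pow(Add(430, -587), -1)) = Mul(5283, Pow(-157, -1)) = Mul(5283, Rational(-1, 157)) = Rational(-5283, 157)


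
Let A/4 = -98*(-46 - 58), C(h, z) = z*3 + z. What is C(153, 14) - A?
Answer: -40712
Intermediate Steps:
C(h, z) = 4*z (C(h, z) = 3*z + z = 4*z)
A = 40768 (A = 4*(-98*(-46 - 58)) = 4*(-98*(-104)) = 4*10192 = 40768)
C(153, 14) - A = 4*14 - 1*40768 = 56 - 40768 = -40712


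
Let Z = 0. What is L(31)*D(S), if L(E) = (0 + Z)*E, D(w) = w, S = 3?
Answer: 0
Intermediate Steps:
L(E) = 0 (L(E) = (0 + 0)*E = 0*E = 0)
L(31)*D(S) = 0*3 = 0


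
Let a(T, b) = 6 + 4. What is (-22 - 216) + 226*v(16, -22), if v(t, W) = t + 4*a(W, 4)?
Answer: 12418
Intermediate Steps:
a(T, b) = 10
v(t, W) = 40 + t (v(t, W) = t + 4*10 = t + 40 = 40 + t)
(-22 - 216) + 226*v(16, -22) = (-22 - 216) + 226*(40 + 16) = -238 + 226*56 = -238 + 12656 = 12418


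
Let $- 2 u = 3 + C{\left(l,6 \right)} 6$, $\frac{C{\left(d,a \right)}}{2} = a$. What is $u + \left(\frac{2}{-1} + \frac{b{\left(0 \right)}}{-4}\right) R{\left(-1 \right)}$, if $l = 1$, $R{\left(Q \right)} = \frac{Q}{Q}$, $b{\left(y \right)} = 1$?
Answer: $- \frac{159}{4} \approx -39.75$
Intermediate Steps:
$R{\left(Q \right)} = 1$
$C{\left(d,a \right)} = 2 a$
$u = - \frac{75}{2}$ ($u = - \frac{3 + 2 \cdot 6 \cdot 6}{2} = - \frac{3 + 12 \cdot 6}{2} = - \frac{3 + 72}{2} = \left(- \frac{1}{2}\right) 75 = - \frac{75}{2} \approx -37.5$)
$u + \left(\frac{2}{-1} + \frac{b{\left(0 \right)}}{-4}\right) R{\left(-1 \right)} = - \frac{75}{2} + \left(\frac{2}{-1} + 1 \frac{1}{-4}\right) 1 = - \frac{75}{2} + \left(2 \left(-1\right) + 1 \left(- \frac{1}{4}\right)\right) 1 = - \frac{75}{2} + \left(-2 - \frac{1}{4}\right) 1 = - \frac{75}{2} - \frac{9}{4} = - \frac{159}{4}$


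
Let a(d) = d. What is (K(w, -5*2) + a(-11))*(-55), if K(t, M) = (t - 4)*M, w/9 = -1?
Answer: -6545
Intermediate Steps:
w = -9 (w = 9*(-1) = -9)
K(t, M) = M*(-4 + t) (K(t, M) = (-4 + t)*M = M*(-4 + t))
(K(w, -5*2) + a(-11))*(-55) = ((-5*2)*(-4 - 9) - 11)*(-55) = (-10*(-13) - 11)*(-55) = (130 - 11)*(-55) = 119*(-55) = -6545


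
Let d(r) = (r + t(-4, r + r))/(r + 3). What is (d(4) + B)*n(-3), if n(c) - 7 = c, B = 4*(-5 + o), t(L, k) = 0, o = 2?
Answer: -320/7 ≈ -45.714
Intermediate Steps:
B = -12 (B = 4*(-5 + 2) = 4*(-3) = -12)
n(c) = 7 + c
d(r) = r/(3 + r) (d(r) = (r + 0)/(r + 3) = r/(3 + r))
(d(4) + B)*n(-3) = (4/(3 + 4) - 12)*(7 - 3) = (4/7 - 12)*4 = -80/7*4 = -320/7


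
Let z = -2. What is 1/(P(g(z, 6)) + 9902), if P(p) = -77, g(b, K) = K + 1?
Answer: 1/9825 ≈ 0.00010178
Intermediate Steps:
g(b, K) = 1 + K
1/(P(g(z, 6)) + 9902) = 1/(-77 + 9902) = 1/9825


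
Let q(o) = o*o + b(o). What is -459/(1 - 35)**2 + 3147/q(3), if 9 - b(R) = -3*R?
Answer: 71089/612 ≈ 116.16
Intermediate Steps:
b(R) = 9 + 3*R (b(R) = 9 - (-3)*R = 9 + 3*R)
q(o) = 9 + o**2 + 3*o (q(o) = o*o + (9 + 3*o) = o**2 + (9 + 3*o) = 9 + o**2 + 3*o)
-459/(1 - 35)**2 + 3147/q(3) = -459/(1 - 35)**2 + 3147/(9 + 3**2 + 3*3) = -459/((-34)**2) + 3147/(9 + 9 + 9) = -459/1156 + 3147/27 = -459*1/1156 + 3147*(1/27) = -27/68 + 1049/9 = 71089/612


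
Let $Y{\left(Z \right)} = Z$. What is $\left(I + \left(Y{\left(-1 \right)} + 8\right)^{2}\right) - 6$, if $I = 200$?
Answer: $243$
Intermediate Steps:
$\left(I + \left(Y{\left(-1 \right)} + 8\right)^{2}\right) - 6 = \left(200 + \left(-1 + 8\right)^{2}\right) - 6 = \left(200 + 7^{2}\right) - 6 = \left(200 + 49\right) - 6 = 249 - 6 = 243$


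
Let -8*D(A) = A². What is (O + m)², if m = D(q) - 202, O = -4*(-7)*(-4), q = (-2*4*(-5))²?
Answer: 102601058596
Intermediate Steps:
q = 1600 (q = (-8*(-5))² = 40² = 1600)
D(A) = -A²/8
O = -112 (O = 28*(-4) = -112)
m = -320202 (m = -⅛*1600² - 202 = -⅛*2560000 - 202 = -320000 - 202 = -320202)
(O + m)² = (-112 - 320202)² = (-320314)² = 102601058596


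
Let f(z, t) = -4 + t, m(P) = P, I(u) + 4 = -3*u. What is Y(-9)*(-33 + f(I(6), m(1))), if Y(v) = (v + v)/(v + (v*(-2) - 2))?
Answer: 648/7 ≈ 92.571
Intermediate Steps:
I(u) = -4 - 3*u
Y(v) = 2*v/(-2 - v) (Y(v) = (2*v)/(v + (-2*v - 2)) = (2*v)/(v + (-2 - 2*v)) = (2*v)/(-2 - v) = 2*v/(-2 - v))
Y(-9)*(-33 + f(I(6), m(1))) = (-2*(-9)/(2 - 9))*(-33 + (-4 + 1)) = (-2*(-9)/(-7))*(-33 - 3) = -2*(-9)*(-⅐)*(-36) = -18/7*(-36) = 648/7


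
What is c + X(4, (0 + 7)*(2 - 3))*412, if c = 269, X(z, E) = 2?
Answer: 1093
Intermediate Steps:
c + X(4, (0 + 7)*(2 - 3))*412 = 269 + 2*412 = 269 + 824 = 1093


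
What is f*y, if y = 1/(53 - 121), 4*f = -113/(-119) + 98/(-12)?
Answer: 5153/194208 ≈ 0.026533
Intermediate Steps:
f = -5153/2856 (f = (-113/(-119) + 98/(-12))/4 = (-113*(-1/119) + 98*(-1/12))/4 = (113/119 - 49/6)/4 = (¼)*(-5153/714) = -5153/2856 ≈ -1.8043)
y = -1/68 (y = 1/(-68) = -1/68 ≈ -0.014706)
f*y = -5153/2856*(-1/68) = 5153/194208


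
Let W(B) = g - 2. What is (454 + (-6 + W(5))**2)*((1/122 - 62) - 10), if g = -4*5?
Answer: -5436677/61 ≈ -89126.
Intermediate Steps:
g = -20
W(B) = -22 (W(B) = -20 - 2 = -22)
(454 + (-6 + W(5))**2)*((1/122 - 62) - 10) = (454 + (-6 - 22)**2)*((1/122 - 62) - 10) = (454 + (-28)**2)*((1/122 - 62) - 10) = (454 + 784)*(-7563/122 - 10) = 1238*(-8783/122) = -5436677/61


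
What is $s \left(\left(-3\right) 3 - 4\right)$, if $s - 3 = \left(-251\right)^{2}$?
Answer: $-819052$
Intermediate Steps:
$s = 63004$ ($s = 3 + \left(-251\right)^{2} = 3 + 63001 = 63004$)
$s \left(\left(-3\right) 3 - 4\right) = 63004 \left(\left(-3\right) 3 - 4\right) = 63004 \left(-9 - 4\right) = 63004 \left(-13\right) = -819052$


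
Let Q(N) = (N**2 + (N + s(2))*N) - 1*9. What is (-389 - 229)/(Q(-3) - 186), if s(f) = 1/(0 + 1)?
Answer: 103/30 ≈ 3.4333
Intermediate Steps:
s(f) = 1 (s(f) = 1/1 = 1)
Q(N) = -9 + N**2 + N*(1 + N) (Q(N) = (N**2 + (N + 1)*N) - 1*9 = (N**2 + (1 + N)*N) - 9 = (N**2 + N*(1 + N)) - 9 = -9 + N**2 + N*(1 + N))
(-389 - 229)/(Q(-3) - 186) = (-389 - 229)/((-9 - 3 + 2*(-3)**2) - 186) = -618/((-9 - 3 + 2*9) - 186) = -618/((-9 - 3 + 18) - 186) = -618/(6 - 186) = -618/(-180) = -618*(-1/180) = 103/30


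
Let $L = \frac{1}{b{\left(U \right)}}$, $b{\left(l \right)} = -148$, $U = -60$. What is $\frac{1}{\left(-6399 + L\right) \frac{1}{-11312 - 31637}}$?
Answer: $\frac{219188}{32657} \approx 6.7118$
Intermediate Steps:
$L = - \frac{1}{148}$ ($L = \frac{1}{-148} = - \frac{1}{148} \approx -0.0067568$)
$\frac{1}{\left(-6399 + L\right) \frac{1}{-11312 - 31637}} = \frac{1}{\left(-6399 - \frac{1}{148}\right) \frac{1}{-11312 - 31637}} = \frac{1}{\left(- \frac{947053}{148}\right) \frac{1}{-42949}} = \frac{1}{\left(- \frac{947053}{148}\right) \left(- \frac{1}{42949}\right)} = \frac{1}{\frac{32657}{219188}} = \frac{219188}{32657}$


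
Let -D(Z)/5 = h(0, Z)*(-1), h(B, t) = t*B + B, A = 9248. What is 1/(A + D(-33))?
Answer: 1/9248 ≈ 0.00010813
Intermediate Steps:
h(B, t) = B + B*t (h(B, t) = B*t + B = B + B*t)
D(Z) = 0 (D(Z) = -5*0*(1 + Z)*(-1) = -0*(-1) = -5*0 = 0)
1/(A + D(-33)) = 1/(9248 + 0) = 1/9248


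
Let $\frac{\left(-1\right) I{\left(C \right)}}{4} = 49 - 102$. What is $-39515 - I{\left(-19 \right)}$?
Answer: $-39727$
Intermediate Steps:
$I{\left(C \right)} = 212$ ($I{\left(C \right)} = - 4 \left(49 - 102\right) = \left(-4\right) \left(-53\right) = 212$)
$-39515 - I{\left(-19 \right)} = -39515 - 212 = -39727$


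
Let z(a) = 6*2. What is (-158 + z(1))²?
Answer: 21316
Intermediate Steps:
z(a) = 12
(-158 + z(1))² = (-158 + 12)² = (-146)² = 21316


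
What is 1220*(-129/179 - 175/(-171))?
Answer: 11304520/30609 ≈ 369.32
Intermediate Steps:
1220*(-129/179 - 175/(-171)) = 1220*(-129*1/179 - 175*(-1/171)) = 1220*(-129/179 + 175/171) = 1220*(9266/30609) = 11304520/30609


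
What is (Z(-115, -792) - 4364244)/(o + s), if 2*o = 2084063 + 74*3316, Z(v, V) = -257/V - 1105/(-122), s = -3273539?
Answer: 210844902871/101881094436 ≈ 2.0695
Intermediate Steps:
Z(v, V) = 1105/122 - 257/V (Z(v, V) = -257/V - 1105*(-1/122) = -257/V + 1105/122 = 1105/122 - 257/V)
o = 2329447/2 (o = (2084063 + 74*3316)/2 = (2084063 + 245384)/2 = (½)*2329447 = 2329447/2 ≈ 1.1647e+6)
(Z(-115, -792) - 4364244)/(o + s) = ((1105/122 - 257/(-792)) - 4364244)/(2329447/2 - 3273539) = ((1105/122 - 257*(-1/792)) - 4364244)/(-4217631/2) = ((1105/122 + 257/792) - 4364244)*(-2/4217631) = (453257/48312 - 4364244)*(-2/4217631) = -210844902871/48312*(-2/4217631) = 210844902871/101881094436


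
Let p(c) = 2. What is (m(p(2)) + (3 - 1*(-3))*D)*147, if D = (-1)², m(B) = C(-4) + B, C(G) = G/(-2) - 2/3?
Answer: 1372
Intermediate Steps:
C(G) = -⅔ - G/2 (C(G) = G*(-½) - 2*⅓ = -G/2 - ⅔ = -⅔ - G/2)
m(B) = 4/3 + B (m(B) = (-⅔ - ½*(-4)) + B = (-⅔ + 2) + B = 4/3 + B)
D = 1
(m(p(2)) + (3 - 1*(-3))*D)*147 = ((4/3 + 2) + (3 - 1*(-3))*1)*147 = (10/3 + (3 + 3)*1)*147 = (10/3 + 6*1)*147 = (10/3 + 6)*147 = (28/3)*147 = 1372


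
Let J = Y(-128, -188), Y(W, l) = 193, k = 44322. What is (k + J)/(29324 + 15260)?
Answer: 44515/44584 ≈ 0.99845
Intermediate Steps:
J = 193
(k + J)/(29324 + 15260) = (44322 + 193)/(29324 + 15260) = 44515/44584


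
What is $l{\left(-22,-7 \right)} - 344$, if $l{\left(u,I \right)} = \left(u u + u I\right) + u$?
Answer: $272$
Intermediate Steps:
$l{\left(u,I \right)} = u + u^{2} + I u$ ($l{\left(u,I \right)} = \left(u^{2} + I u\right) + u = u + u^{2} + I u$)
$l{\left(-22,-7 \right)} - 344 = - 22 \left(1 - 7 - 22\right) - 344 = \left(-22\right) \left(-28\right) - 344 = 616 - 344 = 272$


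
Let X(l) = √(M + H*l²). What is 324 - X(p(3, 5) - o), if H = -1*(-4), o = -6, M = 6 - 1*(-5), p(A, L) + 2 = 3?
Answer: 324 - 3*√23 ≈ 309.61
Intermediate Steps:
p(A, L) = 1 (p(A, L) = -2 + 3 = 1)
M = 11 (M = 6 + 5 = 11)
H = 4
X(l) = √(11 + 4*l²)
324 - X(p(3, 5) - o) = 324 - √(11 + 4*(1 - 1*(-6))²) = 324 - √(11 + 4*(1 + 6)²) = 324 - √(11 + 4*7²) = 324 - √(11 + 4*49) = 324 - √(11 + 196) = 324 - √207 = 324 - 3*√23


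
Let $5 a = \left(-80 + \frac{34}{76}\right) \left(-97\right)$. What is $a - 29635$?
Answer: $- \frac{5337419}{190} \approx -28092.0$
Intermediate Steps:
$a = \frac{293231}{190}$ ($a = \frac{\left(-80 + \frac{34}{76}\right) \left(-97\right)}{5} = \frac{\left(-80 + 34 \cdot \frac{1}{76}\right) \left(-97\right)}{5} = \frac{\left(-80 + \frac{17}{38}\right) \left(-97\right)}{5} = \frac{\left(- \frac{3023}{38}\right) \left(-97\right)}{5} = \frac{1}{5} \cdot \frac{293231}{38} = \frac{293231}{190} \approx 1543.3$)
$a - 29635 = \frac{293231}{190} - 29635 = - \frac{5337419}{190}$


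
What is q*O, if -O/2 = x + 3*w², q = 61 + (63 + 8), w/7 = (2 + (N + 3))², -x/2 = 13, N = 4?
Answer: -254612424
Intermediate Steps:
x = -26 (x = -2*13 = -26)
w = 567 (w = 7*(2 + (4 + 3))² = 7*(2 + 7)² = 7*9² = 7*81 = 567)
q = 132 (q = 61 + 71 = 132)
O = -1928882 (O = -2*(-26 + 3*567²) = -2*(-26 + 3*321489) = -2*(-26 + 964467) = -2*964441 = -1928882)
q*O = 132*(-1928882) = -254612424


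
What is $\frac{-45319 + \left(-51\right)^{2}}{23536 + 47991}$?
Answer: $- \frac{42718}{71527} \approx -0.59723$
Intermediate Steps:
$\frac{-45319 + \left(-51\right)^{2}}{23536 + 47991} = \frac{-45319 + 2601}{71527} = \left(-42718\right) \frac{1}{71527} = - \frac{42718}{71527}$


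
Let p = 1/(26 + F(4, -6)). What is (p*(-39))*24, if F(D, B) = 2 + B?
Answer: -468/11 ≈ -42.545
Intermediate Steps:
p = 1/22 (p = 1/(26 + (2 - 6)) = 1/(26 - 4) = 1/22 ≈ 0.045455)
(p*(-39))*24 = ((1/22)*(-39))*24 = -39/22*24 = -468/11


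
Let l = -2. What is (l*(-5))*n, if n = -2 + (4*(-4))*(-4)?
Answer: 620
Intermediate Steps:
n = 62 (n = -2 - 16*(-4) = -2 + 64 = 62)
(l*(-5))*n = -2*(-5)*62 = 10*62 = 620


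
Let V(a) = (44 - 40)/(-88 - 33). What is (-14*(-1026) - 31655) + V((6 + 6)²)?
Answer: -2092215/121 ≈ -17291.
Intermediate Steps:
V(a) = -4/121 (V(a) = 4/(-121) = 4*(-1/121) = -4/121)
(-14*(-1026) - 31655) + V((6 + 6)²) = (-14*(-1026) - 31655) - 4/121 = (14364 - 31655) - 4/121 = -17291 - 4/121 = -2092215/121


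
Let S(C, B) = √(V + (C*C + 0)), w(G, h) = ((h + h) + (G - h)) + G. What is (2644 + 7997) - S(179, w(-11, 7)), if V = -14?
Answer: 10641 - √32027 ≈ 10462.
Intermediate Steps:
w(G, h) = h + 2*G (w(G, h) = (2*h + (G - h)) + G = (G + h) + G = h + 2*G)
S(C, B) = √(-14 + C²) (S(C, B) = √(-14 + (C*C + 0)) = √(-14 + (C² + 0)) = √(-14 + C²))
(2644 + 7997) - S(179, w(-11, 7)) = (2644 + 7997) - √(-14 + 179²) = 10641 - √(-14 + 32041) = 10641 - √32027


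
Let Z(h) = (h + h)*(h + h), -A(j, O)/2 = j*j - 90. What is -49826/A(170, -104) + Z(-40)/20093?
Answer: 684960909/578879330 ≈ 1.1833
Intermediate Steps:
A(j, O) = 180 - 2*j² (A(j, O) = -2*(j*j - 90) = -2*(j² - 90) = -2*(-90 + j²) = 180 - 2*j²)
Z(h) = 4*h² (Z(h) = (2*h)*(2*h) = 4*h²)
-49826/A(170, -104) + Z(-40)/20093 = -49826/(180 - 2*170²) + (4*(-40)²)/20093 = -49826/(180 - 2*28900) + (4*1600)*(1/20093) = -49826/(180 - 57800) + 6400*(1/20093) = -49826/(-57620) + 6400/20093 = -49826*(-1/57620) + 6400/20093 = 24913/28810 + 6400/20093 = 684960909/578879330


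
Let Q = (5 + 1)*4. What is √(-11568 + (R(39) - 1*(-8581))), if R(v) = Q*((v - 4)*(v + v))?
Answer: √62533 ≈ 250.07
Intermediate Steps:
Q = 24 (Q = 6*4 = 24)
R(v) = 48*v*(-4 + v) (R(v) = 24*((v - 4)*(v + v)) = 24*((-4 + v)*(2*v)) = 24*(2*v*(-4 + v)) = 48*v*(-4 + v))
√(-11568 + (R(39) - 1*(-8581))) = √(-11568 + (48*39*(-4 + 39) - 1*(-8581))) = √(-11568 + (48*39*35 + 8581)) = √(-11568 + (65520 + 8581)) = √(-11568 + 74101) = √62533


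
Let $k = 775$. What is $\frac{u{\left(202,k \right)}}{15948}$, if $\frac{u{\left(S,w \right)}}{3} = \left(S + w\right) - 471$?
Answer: $\frac{253}{2658} \approx 0.095184$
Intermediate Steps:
$u{\left(S,w \right)} = -1413 + 3 S + 3 w$ ($u{\left(S,w \right)} = 3 \left(\left(S + w\right) - 471\right) = 3 \left(-471 + S + w\right) = -1413 + 3 S + 3 w$)
$\frac{u{\left(202,k \right)}}{15948} = \frac{-1413 + 3 \cdot 202 + 3 \cdot 775}{15948} = \left(-1413 + 606 + 2325\right) \frac{1}{15948} = 1518 \cdot \frac{1}{15948} = \frac{253}{2658}$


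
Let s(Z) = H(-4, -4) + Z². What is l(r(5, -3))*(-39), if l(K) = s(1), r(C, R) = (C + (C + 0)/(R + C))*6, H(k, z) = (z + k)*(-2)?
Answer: -663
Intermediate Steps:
H(k, z) = -2*k - 2*z (H(k, z) = (k + z)*(-2) = -2*k - 2*z)
s(Z) = 16 + Z² (s(Z) = (-2*(-4) - 2*(-4)) + Z² = (8 + 8) + Z² = 16 + Z²)
r(C, R) = 6*C + 6*C/(C + R) (r(C, R) = (C + C/(C + R))*6 = 6*C + 6*C/(C + R))
l(K) = 17 (l(K) = 16 + 1² = 16 + 1 = 17)
l(r(5, -3))*(-39) = 17*(-39) = -663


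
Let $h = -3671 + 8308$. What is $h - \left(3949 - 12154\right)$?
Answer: $12842$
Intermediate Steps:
$h = 4637$
$h - \left(3949 - 12154\right) = 4637 - \left(3949 - 12154\right) = 4637 - -8205 = 4637 + 8205 = 12842$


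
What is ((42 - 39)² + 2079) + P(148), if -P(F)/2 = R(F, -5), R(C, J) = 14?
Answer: 2060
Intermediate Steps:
P(F) = -28 (P(F) = -2*14 = -28)
((42 - 39)² + 2079) + P(148) = ((42 - 39)² + 2079) - 28 = (3² + 2079) - 28 = (9 + 2079) - 28 = 2088 - 28 = 2060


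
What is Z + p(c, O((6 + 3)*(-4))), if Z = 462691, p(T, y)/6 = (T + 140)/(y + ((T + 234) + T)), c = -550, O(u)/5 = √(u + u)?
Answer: 86958216439/187939 + 18450*I*√2/187939 ≈ 4.6269e+5 + 0.13883*I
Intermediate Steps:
O(u) = 5*√2*√u (O(u) = 5*√(u + u) = 5*√(2*u) = 5*(√2*√u) = 5*√2*√u)
p(T, y) = 6*(140 + T)/(234 + y + 2*T) (p(T, y) = 6*((T + 140)/(y + ((T + 234) + T))) = 6*((140 + T)/(y + ((234 + T) + T))) = 6*((140 + T)/(y + (234 + 2*T))) = 6*((140 + T)/(234 + y + 2*T)) = 6*(140 + T)/(234 + y + 2*T))
Z + p(c, O((6 + 3)*(-4))) = 462691 + 6*(140 - 550)/(234 + 5*√2*√((6 + 3)*(-4)) + 2*(-550)) = 462691 + 6*(-410)/(234 + 5*√2*√(9*(-4)) - 1100) = 462691 + 6*(-410)/(234 + 5*√2*√(-36) - 1100) = 462691 + 6*(-410)/(234 + 5*√2*(6*I) - 1100) = 462691 + 6*(-410)/(234 + 30*I*√2 - 1100) = 462691 + 6*(-410)/(-866 + 30*I*√2) = 462691 - 2460/(-866 + 30*I*√2)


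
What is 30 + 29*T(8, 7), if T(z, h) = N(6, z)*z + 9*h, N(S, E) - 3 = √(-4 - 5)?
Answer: 2553 + 696*I ≈ 2553.0 + 696.0*I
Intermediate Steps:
N(S, E) = 3 + 3*I (N(S, E) = 3 + √(-4 - 5) = 3 + √(-9) = 3 + 3*I)
T(z, h) = 9*h + z*(3 + 3*I) (T(z, h) = (3 + 3*I)*z + 9*h = z*(3 + 3*I) + 9*h = 9*h + z*(3 + 3*I))
30 + 29*T(8, 7) = 30 + 29*(9*7 + 3*8*(1 + I)) = 30 + 29*(63 + (24 + 24*I)) = 30 + 29*(87 + 24*I) = 30 + (2523 + 696*I) = 2553 + 696*I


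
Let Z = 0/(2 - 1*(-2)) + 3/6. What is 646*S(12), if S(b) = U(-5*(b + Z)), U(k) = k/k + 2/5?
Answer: 4522/5 ≈ 904.40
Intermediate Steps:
Z = 1/2 (Z = 0/(2 + 2) + 3*(1/6) = 0/4 + 1/2 = 0*(1/4) + 1/2 = 0 + 1/2 = 1/2 ≈ 0.50000)
U(k) = 7/5 (U(k) = 1 + 2*(1/5) = 1 + 2/5 = 7/5)
S(b) = 7/5
646*S(12) = 646*(7/5) = 4522/5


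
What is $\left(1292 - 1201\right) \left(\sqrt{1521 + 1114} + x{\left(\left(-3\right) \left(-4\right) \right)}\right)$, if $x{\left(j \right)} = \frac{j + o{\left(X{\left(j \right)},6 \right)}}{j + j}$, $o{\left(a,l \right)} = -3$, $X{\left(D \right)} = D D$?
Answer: $\frac{273}{8} + 91 \sqrt{2635} \approx 4705.4$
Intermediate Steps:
$X{\left(D \right)} = D^{2}$
$x{\left(j \right)} = \frac{-3 + j}{2 j}$ ($x{\left(j \right)} = \frac{j - 3}{j + j} = \frac{-3 + j}{2 j}$)
$\left(1292 - 1201\right) \left(\sqrt{1521 + 1114} + x{\left(\left(-3\right) \left(-4\right) \right)}\right) = \left(1292 - 1201\right) \left(\sqrt{1521 + 1114} + \frac{-3 - -12}{2 \left(\left(-3\right) \left(-4\right)\right)}\right) = 91 \left(\sqrt{2635} + \frac{-3 + 12}{2 \cdot 12}\right) = 91 \left(\sqrt{2635} + \frac{1}{2} \cdot \frac{1}{12} \cdot 9\right) = 91 \left(\sqrt{2635} + \frac{3}{8}\right) = 91 \left(\frac{3}{8} + \sqrt{2635}\right) = \frac{273}{8} + 91 \sqrt{2635}$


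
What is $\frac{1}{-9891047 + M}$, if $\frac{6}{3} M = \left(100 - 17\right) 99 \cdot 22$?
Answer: $- \frac{1}{9800660} \approx -1.0203 \cdot 10^{-7}$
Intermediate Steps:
$M = 90387$ ($M = \frac{\left(100 - 17\right) 99 \cdot 22}{2} = \frac{83 \cdot 99 \cdot 22}{2} = \frac{8217 \cdot 22}{2} = \frac{1}{2} \cdot 180774 = 90387$)
$\frac{1}{-9891047 + M} = \frac{1}{-9891047 + 90387} = \frac{1}{-9800660} = - \frac{1}{9800660}$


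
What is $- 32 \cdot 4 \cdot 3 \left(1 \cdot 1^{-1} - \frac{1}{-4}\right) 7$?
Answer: $-3360$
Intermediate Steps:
$- 32 \cdot 4 \cdot 3 \left(1 \cdot 1^{-1} - \frac{1}{-4}\right) 7 = - 32 \cdot 12 \left(1 \cdot 1 - - \frac{1}{4}\right) 7 = - 32 \cdot 12 \left(1 + \frac{1}{4}\right) 7 = - 32 \cdot 12 \cdot \frac{5}{4} \cdot 7 = \left(-32\right) 15 \cdot 7 = \left(-480\right) 7 = -3360$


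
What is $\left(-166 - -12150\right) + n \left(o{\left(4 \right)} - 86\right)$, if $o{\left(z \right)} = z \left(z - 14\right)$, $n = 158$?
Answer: $-7924$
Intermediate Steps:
$o{\left(z \right)} = z \left(-14 + z\right)$
$\left(-166 - -12150\right) + n \left(o{\left(4 \right)} - 86\right) = \left(-166 - -12150\right) + 158 \left(4 \left(-14 + 4\right) - 86\right) = \left(-166 + 12150\right) + 158 \left(4 \left(-10\right) - 86\right) = 11984 + 158 \left(-40 - 86\right) = 11984 + 158 \left(-126\right) = 11984 - 19908 = -7924$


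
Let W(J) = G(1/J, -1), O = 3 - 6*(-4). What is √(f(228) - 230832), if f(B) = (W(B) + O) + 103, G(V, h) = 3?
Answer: I*√230699 ≈ 480.31*I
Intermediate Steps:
O = 27 (O = 3 + 24 = 27)
W(J) = 3
f(B) = 133 (f(B) = (3 + 27) + 103 = 30 + 103 = 133)
√(f(228) - 230832) = √(133 - 230832) = √(-230699) = I*√230699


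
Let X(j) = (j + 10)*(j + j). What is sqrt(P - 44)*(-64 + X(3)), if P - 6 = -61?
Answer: 42*I*sqrt(11) ≈ 139.3*I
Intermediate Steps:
P = -55 (P = 6 - 61 = -55)
X(j) = 2*j*(10 + j) (X(j) = (10 + j)*(2*j) = 2*j*(10 + j))
sqrt(P - 44)*(-64 + X(3)) = sqrt(-55 - 44)*(-64 + 2*3*(10 + 3)) = sqrt(-99)*(-64 + 2*3*13) = (3*I*sqrt(11))*(-64 + 78) = (3*I*sqrt(11))*14 = 42*I*sqrt(11)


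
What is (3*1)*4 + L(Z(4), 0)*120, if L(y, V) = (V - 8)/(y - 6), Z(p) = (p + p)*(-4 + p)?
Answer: 172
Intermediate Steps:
Z(p) = 2*p*(-4 + p) (Z(p) = (2*p)*(-4 + p) = 2*p*(-4 + p))
L(y, V) = (-8 + V)/(-6 + y)
(3*1)*4 + L(Z(4), 0)*120 = (3*1)*4 + ((-8 + 0)/(-6 + 2*4*(-4 + 4)))*120 = 3*4 + (-8/(-6 + 2*4*0))*120 = 12 + (-8/(-6 + 0))*120 = 12 + (-8/(-6))*120 = 12 - ⅙*(-8)*120 = 12 + (4/3)*120 = 12 + 160 = 172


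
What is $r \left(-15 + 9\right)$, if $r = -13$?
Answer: $78$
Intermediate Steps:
$r \left(-15 + 9\right) = - 13 \left(-15 + 9\right) = \left(-13\right) \left(-6\right) = 78$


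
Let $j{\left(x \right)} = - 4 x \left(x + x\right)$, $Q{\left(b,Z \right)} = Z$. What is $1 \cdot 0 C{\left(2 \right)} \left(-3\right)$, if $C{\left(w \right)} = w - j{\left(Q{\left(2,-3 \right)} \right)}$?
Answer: $0$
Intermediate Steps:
$j{\left(x \right)} = - 8 x^{2}$ ($j{\left(x \right)} = - 4 x 2 x = - 8 x^{2}$)
$C{\left(w \right)} = 72 + w$ ($C{\left(w \right)} = w - - 8 \left(-3\right)^{2} = w - \left(-8\right) 9 = w - -72 = w + 72 = 72 + w$)
$1 \cdot 0 C{\left(2 \right)} \left(-3\right) = 1 \cdot 0 \left(72 + 2\right) \left(-3\right) = 0 \cdot 74 \left(-3\right) = 0 \left(-3\right) = 0$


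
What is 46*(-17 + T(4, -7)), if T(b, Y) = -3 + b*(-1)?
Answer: -1104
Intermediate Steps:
T(b, Y) = -3 - b
46*(-17 + T(4, -7)) = 46*(-17 + (-3 - 1*4)) = 46*(-17 + (-3 - 4)) = 46*(-17 - 7) = 46*(-24) = -1104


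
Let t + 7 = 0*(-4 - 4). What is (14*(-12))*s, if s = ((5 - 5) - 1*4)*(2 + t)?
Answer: -3360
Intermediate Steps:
t = -7 (t = -7 + 0*(-4 - 4) = -7 + 0*(-8) = -7 + 0 = -7)
s = 20 (s = ((5 - 5) - 1*4)*(2 - 7) = (0 - 4)*(-5) = -4*(-5) = 20)
(14*(-12))*s = (14*(-12))*20 = -168*20 = -3360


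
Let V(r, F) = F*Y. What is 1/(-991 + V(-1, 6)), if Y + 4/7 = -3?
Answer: -7/7087 ≈ -0.00098772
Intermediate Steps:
Y = -25/7 (Y = -4/7 - 3 = -25/7 ≈ -3.5714)
V(r, F) = -25*F/7 (V(r, F) = F*(-25/7) = -25*F/7)
1/(-991 + V(-1, 6)) = 1/(-991 - 25/7*6) = 1/(-991 - 150/7) = 1/(-7087/7) = -7/7087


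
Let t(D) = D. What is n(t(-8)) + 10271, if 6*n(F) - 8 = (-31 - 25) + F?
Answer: 30785/3 ≈ 10262.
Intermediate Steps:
n(F) = -8 + F/6 (n(F) = 4/3 + ((-31 - 25) + F)/6 = 4/3 + (-56 + F)/6 = 4/3 + (-28/3 + F/6) = -8 + F/6)
n(t(-8)) + 10271 = (-8 + (⅙)*(-8)) + 10271 = (-8 - 4/3) + 10271 = -28/3 + 10271 = 30785/3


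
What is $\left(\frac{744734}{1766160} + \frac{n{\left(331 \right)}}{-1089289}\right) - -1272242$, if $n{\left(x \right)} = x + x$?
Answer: $\frac{1223807299841207143}{961929330120} \approx 1.2722 \cdot 10^{6}$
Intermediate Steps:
$n{\left(x \right)} = 2 x$
$\left(\frac{744734}{1766160} + \frac{n{\left(331 \right)}}{-1089289}\right) - -1272242 = \left(\frac{744734}{1766160} + \frac{2 \cdot 331}{-1089289}\right) - -1272242 = \left(744734 \cdot \frac{1}{1766160} + 662 \left(- \frac{1}{1089289}\right)\right) + 1272242 = \left(\frac{372367}{883080} - \frac{662}{1089289}\right) + 1272242 = \frac{405030678103}{961929330120} + 1272242 = \frac{1223807299841207143}{961929330120}$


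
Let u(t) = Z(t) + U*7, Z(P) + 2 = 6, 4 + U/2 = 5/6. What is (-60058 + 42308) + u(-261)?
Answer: -53371/3 ≈ -17790.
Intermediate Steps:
U = -19/3 (U = -8 + 2*(5/6) = -8 + 2*(5*(⅙)) = -8 + 2*(⅚) = -8 + 5/3 = -19/3 ≈ -6.3333)
Z(P) = 4 (Z(P) = -2 + 6 = 4)
u(t) = -121/3 (u(t) = 4 - 19/3*7 = 4 - 133/3 = -121/3)
(-60058 + 42308) + u(-261) = (-60058 + 42308) - 121/3 = -17750 - 121/3 = -53371/3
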